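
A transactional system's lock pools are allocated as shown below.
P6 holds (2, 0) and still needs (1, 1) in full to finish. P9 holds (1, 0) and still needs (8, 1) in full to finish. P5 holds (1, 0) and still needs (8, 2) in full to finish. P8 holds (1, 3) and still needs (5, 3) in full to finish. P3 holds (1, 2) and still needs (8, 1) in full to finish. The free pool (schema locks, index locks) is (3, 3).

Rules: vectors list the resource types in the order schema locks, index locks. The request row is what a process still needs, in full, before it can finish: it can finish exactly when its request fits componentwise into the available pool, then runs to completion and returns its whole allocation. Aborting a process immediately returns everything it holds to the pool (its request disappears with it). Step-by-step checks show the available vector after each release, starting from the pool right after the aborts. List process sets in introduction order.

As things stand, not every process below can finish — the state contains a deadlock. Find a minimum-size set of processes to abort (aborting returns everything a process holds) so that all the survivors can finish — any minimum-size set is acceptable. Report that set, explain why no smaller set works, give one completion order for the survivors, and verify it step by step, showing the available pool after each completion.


The answer: abort P9 and P3.
Key observation: the returned (2, 2) from P9 and P3 is what brings P5 — unrunnable before, under any order — into play at step 3.
Why nothing smaller works — every single abort fails: P6 alone leaves P9 blocked (short on schema locks); P9 alone leaves P5 blocked (short on schema locks); P5 alone leaves P9 blocked (short on schema locks); P8 alone leaves P9 blocked (short on schema locks); P3 alone leaves P9 blocked (short on schema locks).
Survivors finish in the order: P8, P6, P5. Step-by-step check (pool after the aborts first):
  pool = (5, 5)
  P8: need (5, 3) fits (5, 5); releases (1, 3), pool now (6, 8)
  P6: need (1, 1) fits (6, 8); releases (2, 0), pool now (8, 8)
  P5: need (8, 2) fits (8, 8); releases (1, 0), pool now (9, 8)


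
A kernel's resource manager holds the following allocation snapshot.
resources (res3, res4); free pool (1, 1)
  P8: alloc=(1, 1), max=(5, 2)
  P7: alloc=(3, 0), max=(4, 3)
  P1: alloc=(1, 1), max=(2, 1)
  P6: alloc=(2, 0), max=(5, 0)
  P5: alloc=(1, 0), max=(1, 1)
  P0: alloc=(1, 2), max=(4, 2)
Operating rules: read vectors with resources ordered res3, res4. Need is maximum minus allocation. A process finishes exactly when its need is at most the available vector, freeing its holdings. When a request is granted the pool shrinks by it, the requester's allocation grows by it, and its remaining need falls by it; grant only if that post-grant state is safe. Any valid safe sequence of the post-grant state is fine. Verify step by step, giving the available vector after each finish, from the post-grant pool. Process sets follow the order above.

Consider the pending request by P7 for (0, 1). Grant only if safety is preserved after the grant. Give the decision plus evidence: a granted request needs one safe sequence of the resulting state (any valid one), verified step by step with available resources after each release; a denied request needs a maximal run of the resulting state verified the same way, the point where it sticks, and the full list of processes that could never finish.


GRANT — the state after the grant stays safe, e.g. via P1, P5, P6, P8, P0, P7.
Key observation: after the grant the pool drops to (1, 0), which still lets P1 finish first and unwind the rest.
Step-by-step check of the post-grant state:
  pool = (1, 0)
  P1 needs (1, 0) <= (1, 0) -> finishes; pool += (1, 1) = (2, 1)
  P5 needs (0, 1) <= (2, 1) -> finishes; pool += (1, 0) = (3, 1)
  P6 needs (3, 0) <= (3, 1) -> finishes; pool += (2, 0) = (5, 1)
  P8 needs (4, 1) <= (5, 1) -> finishes; pool += (1, 1) = (6, 2)
  P0 needs (3, 0) <= (6, 2) -> finishes; pool += (1, 2) = (7, 4)
  P7 needs (1, 2) <= (7, 4) -> finishes; pool += (3, 1) = (10, 5)


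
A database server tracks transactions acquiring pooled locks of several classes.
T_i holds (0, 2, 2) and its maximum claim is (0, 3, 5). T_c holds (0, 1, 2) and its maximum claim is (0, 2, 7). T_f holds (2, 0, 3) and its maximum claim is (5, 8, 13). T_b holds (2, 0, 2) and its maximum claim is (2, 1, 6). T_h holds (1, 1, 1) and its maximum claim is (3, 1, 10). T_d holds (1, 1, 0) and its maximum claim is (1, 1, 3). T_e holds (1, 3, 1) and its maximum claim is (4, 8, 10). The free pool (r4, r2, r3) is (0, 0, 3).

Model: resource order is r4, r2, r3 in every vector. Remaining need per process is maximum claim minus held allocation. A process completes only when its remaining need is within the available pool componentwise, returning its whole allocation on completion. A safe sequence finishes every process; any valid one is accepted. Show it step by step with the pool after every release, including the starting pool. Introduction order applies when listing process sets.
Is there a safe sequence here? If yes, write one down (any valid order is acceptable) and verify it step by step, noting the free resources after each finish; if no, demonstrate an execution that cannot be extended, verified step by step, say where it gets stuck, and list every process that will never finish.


The state is SAFE; one workable sequence: T_d, T_i, T_c, T_b, T_h, T_e, T_f.
Key observation: T_d is the earliest step where a requested resource binds exactly: need (0, 0, 3), pool (0, 0, 3) at its turn.
Step-by-step check:
  pool = (0, 0, 3)
  T_d: need (0, 0, 3) fits (0, 0, 3); releases (1, 1, 0), pool now (1, 1, 3)
  T_i: need (0, 1, 3) fits (1, 1, 3); releases (0, 2, 2), pool now (1, 3, 5)
  T_c: need (0, 1, 5) fits (1, 3, 5); releases (0, 1, 2), pool now (1, 4, 7)
  T_b: need (0, 1, 4) fits (1, 4, 7); releases (2, 0, 2), pool now (3, 4, 9)
  T_h: need (2, 0, 9) fits (3, 4, 9); releases (1, 1, 1), pool now (4, 5, 10)
  T_e: need (3, 5, 9) fits (4, 5, 10); releases (1, 3, 1), pool now (5, 8, 11)
  T_f: need (3, 8, 10) fits (5, 8, 11); releases (2, 0, 3), pool now (7, 8, 14)


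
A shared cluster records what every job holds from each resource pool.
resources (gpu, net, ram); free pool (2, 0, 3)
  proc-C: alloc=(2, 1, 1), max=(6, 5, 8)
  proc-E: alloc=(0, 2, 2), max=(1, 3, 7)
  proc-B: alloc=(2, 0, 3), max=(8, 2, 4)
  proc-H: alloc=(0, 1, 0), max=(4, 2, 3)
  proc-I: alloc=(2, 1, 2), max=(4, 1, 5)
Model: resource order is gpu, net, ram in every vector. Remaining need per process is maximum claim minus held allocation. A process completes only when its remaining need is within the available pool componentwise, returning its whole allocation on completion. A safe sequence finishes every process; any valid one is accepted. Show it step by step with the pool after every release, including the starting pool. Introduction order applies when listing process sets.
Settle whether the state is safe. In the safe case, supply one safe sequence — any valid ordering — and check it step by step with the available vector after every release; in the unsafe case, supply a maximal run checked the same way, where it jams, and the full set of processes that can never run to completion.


SAFE, for example via the order proc-I, proc-H, proc-E, proc-C, proc-B.
Key observation: reading the order forward, proc-I is the first process whose need (2, 0, 3) meets the free pool (2, 0, 3) exactly on a resource it requests.
Step-by-step check:
  pool = (2, 0, 3)
  run proc-I (needs (2, 0, 3), free (2, 0, 3)); after release of (2, 1, 2) the pool is (4, 1, 5)
  run proc-H (needs (4, 1, 3), free (4, 1, 5)); after release of (0, 1, 0) the pool is (4, 2, 5)
  run proc-E (needs (1, 1, 5), free (4, 2, 5)); after release of (0, 2, 2) the pool is (4, 4, 7)
  run proc-C (needs (4, 4, 7), free (4, 4, 7)); after release of (2, 1, 1) the pool is (6, 5, 8)
  run proc-B (needs (6, 2, 1), free (6, 5, 8)); after release of (2, 0, 3) the pool is (8, 5, 11)


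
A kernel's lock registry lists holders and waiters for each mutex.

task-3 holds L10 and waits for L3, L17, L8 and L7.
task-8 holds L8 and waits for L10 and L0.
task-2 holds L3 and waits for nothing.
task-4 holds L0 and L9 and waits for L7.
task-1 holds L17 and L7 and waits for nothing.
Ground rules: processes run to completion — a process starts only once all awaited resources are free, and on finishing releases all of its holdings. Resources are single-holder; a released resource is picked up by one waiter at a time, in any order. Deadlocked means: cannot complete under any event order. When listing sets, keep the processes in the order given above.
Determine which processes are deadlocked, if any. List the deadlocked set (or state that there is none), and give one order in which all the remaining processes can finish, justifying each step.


The deadlocked set is task-3 and task-8.
Key observation: the cycle task-3 -> task-8 -> task-3 can never break — each member waits on the next; no other process is dragged down with it.
The rest can finish in the order task-2, task-1, task-4.
Walking it through:
  task-2 waits on nothing -> runs at once and releases L3
  task-1 waits on nothing -> runs at once and releases L17 and L7
  task-4 waits on L7 — all released -> runs and releases L0 and L9


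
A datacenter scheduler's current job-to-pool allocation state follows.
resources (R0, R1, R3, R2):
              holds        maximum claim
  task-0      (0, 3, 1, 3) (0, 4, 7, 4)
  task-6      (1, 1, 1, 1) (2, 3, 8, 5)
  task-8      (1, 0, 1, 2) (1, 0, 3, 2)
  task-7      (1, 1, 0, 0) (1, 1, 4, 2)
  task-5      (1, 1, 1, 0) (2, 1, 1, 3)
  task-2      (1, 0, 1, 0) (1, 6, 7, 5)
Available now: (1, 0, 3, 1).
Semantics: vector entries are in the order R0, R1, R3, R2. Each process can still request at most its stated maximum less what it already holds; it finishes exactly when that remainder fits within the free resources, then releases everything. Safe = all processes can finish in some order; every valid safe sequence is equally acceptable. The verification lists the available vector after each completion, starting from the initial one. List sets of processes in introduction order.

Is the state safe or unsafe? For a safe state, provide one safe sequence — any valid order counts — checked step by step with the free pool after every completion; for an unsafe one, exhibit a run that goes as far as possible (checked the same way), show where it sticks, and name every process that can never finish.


The state is UNSAFE.
Key observation: once task-8, task-7, task-5 finish, the pool peaks at (4, 2, 5, 3) — and every remaining process still needs more R3 than that.
A maximal execution: task-8, task-7, task-5 — then nothing else fits. Verifying each step:
  pool = (1, 0, 3, 1)
  run task-8 (needs (0, 0, 2, 0), free (1, 0, 3, 1)); after release of (1, 0, 1, 2) the pool is (2, 0, 4, 3)
  run task-7 (needs (0, 0, 4, 2), free (2, 0, 4, 3)); after release of (1, 1, 0, 0) the pool is (3, 1, 4, 3)
  run task-5 (needs (1, 0, 0, 3), free (3, 1, 4, 3)); after release of (1, 1, 1, 0) the pool is (4, 2, 5, 3)
  task-0 still needs (0, 1, 6, 1) but only (4, 2, 5, 3) is free — short on R3
  task-6 still needs (1, 2, 7, 4) but only (4, 2, 5, 3) is free — short on R3 and R2
  task-2 still needs (0, 6, 6, 5) but only (4, 2, 5, 3) is free — short on R1, R3 and R2
Processes that can never finish: task-0, task-6 and task-2.


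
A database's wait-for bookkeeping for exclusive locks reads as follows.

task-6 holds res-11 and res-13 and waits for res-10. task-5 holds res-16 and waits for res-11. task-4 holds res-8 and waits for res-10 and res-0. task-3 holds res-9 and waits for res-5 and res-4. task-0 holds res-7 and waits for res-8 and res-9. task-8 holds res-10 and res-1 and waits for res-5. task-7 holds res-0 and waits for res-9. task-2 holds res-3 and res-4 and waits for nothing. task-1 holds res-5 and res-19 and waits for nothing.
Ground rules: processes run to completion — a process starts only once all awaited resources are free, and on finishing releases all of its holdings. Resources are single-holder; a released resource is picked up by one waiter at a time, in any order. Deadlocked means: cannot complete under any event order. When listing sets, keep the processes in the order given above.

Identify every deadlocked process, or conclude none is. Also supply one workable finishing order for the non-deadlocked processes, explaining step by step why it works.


Nothing here is deadlocked.
Key observation: all waits point, directly or indirectly, at processes that can finish, so nothing is permanently blocked.
A valid finishing order for the others: task-1, task-2, task-3, task-8, task-6, task-7, task-5, task-4, task-0.
Check, step by step:
  task-1 waits on nothing -> runs at once and releases res-5 and res-19
  task-2 waits on nothing -> runs at once and releases res-3 and res-4
  task-3: everything it awaited (res-5 and res-4) is free; runs, freeing res-9
  task-8: everything it awaited (res-5) is free; runs, freeing res-10 and res-1
  task-6: everything it awaited (res-10) is free; runs, freeing res-11 and res-13
  task-7: everything it awaited (res-9) is free; runs, freeing res-0
  task-5: everything it awaited (res-11) is free; runs, freeing res-16
  task-4: everything it awaited (res-10 and res-0) is free; runs, freeing res-8
  task-0: everything it awaited (res-8 and res-9) is free; runs, freeing res-7


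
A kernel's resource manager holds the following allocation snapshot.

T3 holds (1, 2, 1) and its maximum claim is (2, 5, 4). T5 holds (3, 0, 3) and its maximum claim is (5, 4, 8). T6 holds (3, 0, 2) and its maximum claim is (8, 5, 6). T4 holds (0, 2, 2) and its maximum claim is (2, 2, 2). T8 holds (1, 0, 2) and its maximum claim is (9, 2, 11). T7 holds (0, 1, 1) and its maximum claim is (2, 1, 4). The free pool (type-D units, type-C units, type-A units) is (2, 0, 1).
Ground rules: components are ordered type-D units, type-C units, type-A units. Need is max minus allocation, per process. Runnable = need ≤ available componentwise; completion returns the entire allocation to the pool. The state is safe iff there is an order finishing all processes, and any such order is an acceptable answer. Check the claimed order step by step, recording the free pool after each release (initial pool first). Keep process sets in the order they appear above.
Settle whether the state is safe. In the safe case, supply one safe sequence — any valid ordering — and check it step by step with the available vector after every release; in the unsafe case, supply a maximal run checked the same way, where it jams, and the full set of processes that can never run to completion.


SAFE, for example via the order T4, T7, T3, T5, T6, T8.
Key observation: T4 marks the first exact bind of the order: its need (2, 0, 0) fits the free (2, 0, 1) with zero slack on a requested resource.
Verifying each step:
  pool = (2, 0, 1)
  T4 needs (2, 0, 0) <= (2, 0, 1) -> finishes; pool += (0, 2, 2) = (2, 2, 3)
  T7 needs (2, 0, 3) <= (2, 2, 3) -> finishes; pool += (0, 1, 1) = (2, 3, 4)
  T3 needs (1, 3, 3) <= (2, 3, 4) -> finishes; pool += (1, 2, 1) = (3, 5, 5)
  T5 needs (2, 4, 5) <= (3, 5, 5) -> finishes; pool += (3, 0, 3) = (6, 5, 8)
  T6 needs (5, 5, 4) <= (6, 5, 8) -> finishes; pool += (3, 0, 2) = (9, 5, 10)
  T8 needs (8, 2, 9) <= (9, 5, 10) -> finishes; pool += (1, 0, 2) = (10, 5, 12)


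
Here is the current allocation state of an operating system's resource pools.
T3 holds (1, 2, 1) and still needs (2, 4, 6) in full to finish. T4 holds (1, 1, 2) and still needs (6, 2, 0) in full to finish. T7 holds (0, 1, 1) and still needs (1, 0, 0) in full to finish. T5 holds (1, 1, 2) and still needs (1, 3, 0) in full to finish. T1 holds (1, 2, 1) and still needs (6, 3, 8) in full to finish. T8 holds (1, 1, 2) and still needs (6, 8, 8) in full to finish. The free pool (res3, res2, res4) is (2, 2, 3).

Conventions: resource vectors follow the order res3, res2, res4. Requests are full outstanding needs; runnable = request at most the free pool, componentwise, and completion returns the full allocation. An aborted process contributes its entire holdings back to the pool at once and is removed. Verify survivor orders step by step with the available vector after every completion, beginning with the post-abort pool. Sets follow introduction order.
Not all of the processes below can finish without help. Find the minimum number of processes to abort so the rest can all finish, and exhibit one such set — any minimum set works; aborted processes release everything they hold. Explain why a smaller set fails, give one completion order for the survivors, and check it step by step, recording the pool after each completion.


The answer: abort T4 and T1.
Key observation: T8 was stuck for good until T4 and T1 gave back (2, 3, 3); in the order shown it finishes at step 4.
Why nothing smaller works — every single abort fails: T3 alone leaves T4 blocked (short on res3); T4 alone leaves T1 blocked (short on res3); T7 alone leaves T4 blocked (short on res3); T5 alone leaves T4 blocked (short on res3); T1 alone leaves T4 blocked (short on res3); T8 alone leaves T4 blocked (short on res3).
One survivor order: T3, T5, T7, T8. Verifying each step (post-abort pool first):
  pool = (4, 5, 6)
  T3 needs (2, 4, 6) <= (4, 5, 6) -> finishes; pool += (1, 2, 1) = (5, 7, 7)
  T5 needs (1, 3, 0) <= (5, 7, 7) -> finishes; pool += (1, 1, 2) = (6, 8, 9)
  T7 needs (1, 0, 0) <= (6, 8, 9) -> finishes; pool += (0, 1, 1) = (6, 9, 10)
  T8 needs (6, 8, 8) <= (6, 9, 10) -> finishes; pool += (1, 1, 2) = (7, 10, 12)


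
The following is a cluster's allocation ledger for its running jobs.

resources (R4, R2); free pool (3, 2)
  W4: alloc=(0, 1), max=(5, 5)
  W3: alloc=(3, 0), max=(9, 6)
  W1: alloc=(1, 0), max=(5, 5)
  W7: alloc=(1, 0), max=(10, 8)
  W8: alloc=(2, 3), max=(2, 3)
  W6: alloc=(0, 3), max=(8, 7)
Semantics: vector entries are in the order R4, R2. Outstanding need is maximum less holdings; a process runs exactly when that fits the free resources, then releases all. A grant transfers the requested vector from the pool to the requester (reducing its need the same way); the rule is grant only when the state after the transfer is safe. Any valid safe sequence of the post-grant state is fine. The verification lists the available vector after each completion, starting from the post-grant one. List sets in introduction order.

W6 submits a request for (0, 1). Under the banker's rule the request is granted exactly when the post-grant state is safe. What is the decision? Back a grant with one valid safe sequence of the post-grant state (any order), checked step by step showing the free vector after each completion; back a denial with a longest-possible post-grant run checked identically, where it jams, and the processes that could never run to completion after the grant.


DENY — the pretend-granted state is unsafe.
Key observation: after W8, W4, W1 the pool peaks at (6, 5), and each blocked process is short somewhere: W3 on R2; W7 on R4, R2; W6 on R4.
Pretend the grant happened; the run W8, W4, W1 goes as far as possible. Check, step by step:
  pool = (3, 1)
  W8 needs (0, 0) <= (3, 1) -> finishes; pool += (2, 3) = (5, 4)
  W4 needs (5, 4) <= (5, 4) -> finishes; pool += (0, 1) = (5, 5)
  W1 needs (4, 5) <= (5, 5) -> finishes; pool += (1, 0) = (6, 5)
  W3 cannot run: need (6, 6) vs free (6, 5) (insufficient R2)
  W7 cannot run: need (9, 8) vs free (6, 5) (insufficient R4 and R2)
  W6 cannot run: need (8, 3) vs free (6, 5) (insufficient R4)
Processes that could never finish after the grant: W3, W7 and W6.


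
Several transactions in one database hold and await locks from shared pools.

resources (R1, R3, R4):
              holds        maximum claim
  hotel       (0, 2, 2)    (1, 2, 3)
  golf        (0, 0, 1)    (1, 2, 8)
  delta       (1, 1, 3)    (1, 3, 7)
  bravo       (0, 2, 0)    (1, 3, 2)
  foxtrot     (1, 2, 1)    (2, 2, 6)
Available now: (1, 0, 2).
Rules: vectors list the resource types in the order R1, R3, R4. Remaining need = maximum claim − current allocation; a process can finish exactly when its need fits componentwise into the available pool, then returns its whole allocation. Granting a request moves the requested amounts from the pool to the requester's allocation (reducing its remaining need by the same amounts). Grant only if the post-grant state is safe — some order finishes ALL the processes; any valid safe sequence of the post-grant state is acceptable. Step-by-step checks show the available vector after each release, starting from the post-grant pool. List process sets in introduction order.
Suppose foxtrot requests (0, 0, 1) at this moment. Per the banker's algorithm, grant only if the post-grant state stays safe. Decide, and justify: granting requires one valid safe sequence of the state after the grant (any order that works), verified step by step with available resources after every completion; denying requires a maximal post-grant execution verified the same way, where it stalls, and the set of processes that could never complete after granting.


DENY: after the grant no complete ordering would exist.
Key observation: R4 is the bottleneck — with hotel, bravo done the pool holds (1, 4, 3), short of every remaining need.
Pretend the grant happened; the run hotel, bravo goes as far as possible. Step-by-step check:
  pool = (1, 0, 1)
  hotel: need (1, 0, 1) fits (1, 0, 1); releases (0, 2, 2), pool now (1, 2, 3)
  bravo: need (1, 1, 2) fits (1, 2, 3); releases (0, 2, 0), pool now (1, 4, 3)
  blocked: golf wants (1, 2, 7), pool (1, 4, 3) — not enough R4
  blocked: delta wants (0, 2, 4), pool (1, 4, 3) — not enough R4
  blocked: foxtrot wants (1, 0, 4), pool (1, 4, 3) — not enough R4
Processes that could never finish after the grant: golf, delta and foxtrot.


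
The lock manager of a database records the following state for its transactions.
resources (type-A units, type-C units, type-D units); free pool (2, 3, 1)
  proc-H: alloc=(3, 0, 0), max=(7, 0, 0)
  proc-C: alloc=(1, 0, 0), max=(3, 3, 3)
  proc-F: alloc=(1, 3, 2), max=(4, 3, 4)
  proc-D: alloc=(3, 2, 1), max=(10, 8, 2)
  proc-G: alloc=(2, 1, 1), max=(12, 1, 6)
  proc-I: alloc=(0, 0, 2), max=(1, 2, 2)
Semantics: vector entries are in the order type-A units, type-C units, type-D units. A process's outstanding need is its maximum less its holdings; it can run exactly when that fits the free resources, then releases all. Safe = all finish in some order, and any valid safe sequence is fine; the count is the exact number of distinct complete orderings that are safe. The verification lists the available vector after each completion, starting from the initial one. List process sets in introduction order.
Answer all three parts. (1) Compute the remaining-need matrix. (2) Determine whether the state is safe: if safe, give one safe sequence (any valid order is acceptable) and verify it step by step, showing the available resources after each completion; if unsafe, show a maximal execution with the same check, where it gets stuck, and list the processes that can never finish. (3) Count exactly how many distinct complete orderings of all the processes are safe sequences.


(1) Need matrix, components ordered type-A units, type-C units, type-D units:
  proc-H: (4, 0, 0)
  proc-C: (2, 3, 3)
  proc-F: (3, 0, 2)
  proc-D: (7, 6, 1)
  proc-G: (10, 0, 5)
  proc-I: (1, 2, 0)
(2) SAFE. One safe sequence: proc-I, proc-C, proc-F, proc-H, proc-D, proc-G.
Key observation: proc-C marks the first exact bind of the order: its need (2, 3, 3) fits the free (2, 3, 3) with zero slack on a requested resource.
Walking it through:
  pool = (2, 3, 1)
  run proc-I (needs (1, 2, 0), free (2, 3, 1)); after release of (0, 0, 2) the pool is (2, 3, 3)
  run proc-C (needs (2, 3, 3), free (2, 3, 3)); after release of (1, 0, 0) the pool is (3, 3, 3)
  run proc-F (needs (3, 0, 2), free (3, 3, 3)); after release of (1, 3, 2) the pool is (4, 6, 5)
  run proc-H (needs (4, 0, 0), free (4, 6, 5)); after release of (3, 0, 0) the pool is (7, 6, 5)
  run proc-D (needs (7, 6, 1), free (7, 6, 5)); after release of (3, 2, 1) the pool is (10, 8, 6)
  run proc-G (needs (10, 0, 5), free (10, 8, 6)); after release of (2, 1, 1) the pool is (12, 9, 7)
(3) Precisely 1 of the possible complete orderings is a safe sequence.


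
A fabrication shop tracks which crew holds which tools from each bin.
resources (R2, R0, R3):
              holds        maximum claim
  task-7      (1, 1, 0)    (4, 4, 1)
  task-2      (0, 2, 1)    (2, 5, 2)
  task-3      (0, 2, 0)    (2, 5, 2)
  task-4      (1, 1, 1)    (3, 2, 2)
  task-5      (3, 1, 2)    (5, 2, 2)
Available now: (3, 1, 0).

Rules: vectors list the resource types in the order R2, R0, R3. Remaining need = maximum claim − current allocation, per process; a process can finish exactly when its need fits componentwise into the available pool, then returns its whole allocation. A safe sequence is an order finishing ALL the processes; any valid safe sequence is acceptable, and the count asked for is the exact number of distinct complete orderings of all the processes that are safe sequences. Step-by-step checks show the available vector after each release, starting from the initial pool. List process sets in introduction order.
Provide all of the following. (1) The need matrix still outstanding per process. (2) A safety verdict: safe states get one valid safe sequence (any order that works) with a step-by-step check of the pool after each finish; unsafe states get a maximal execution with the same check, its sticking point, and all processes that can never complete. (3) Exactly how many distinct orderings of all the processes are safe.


(1) Need matrix, components ordered R2, R0, R3:
  task-7: (3, 3, 1)
  task-2: (2, 3, 1)
  task-3: (2, 3, 2)
  task-4: (2, 1, 1)
  task-5: (2, 1, 0)
(2) SAFE. One safe sequence: task-5, task-4, task-3, task-2, task-7.
Key observation: reading the order forward, task-5 is the first process whose need (2, 1, 0) meets the free pool (3, 1, 0) exactly on a resource it requests.
Step-by-step check:
  pool = (3, 1, 0)
  run task-5 (needs (2, 1, 0), free (3, 1, 0)); after release of (3, 1, 2) the pool is (6, 2, 2)
  run task-4 (needs (2, 1, 1), free (6, 2, 2)); after release of (1, 1, 1) the pool is (7, 3, 3)
  run task-3 (needs (2, 3, 2), free (7, 3, 3)); after release of (0, 2, 0) the pool is (7, 5, 3)
  run task-2 (needs (2, 3, 1), free (7, 5, 3)); after release of (0, 2, 1) the pool is (7, 7, 4)
  run task-7 (needs (3, 3, 1), free (7, 7, 4)); after release of (1, 1, 0) the pool is (8, 8, 4)
(3) The exact count: 6 of the possible complete orderings are safe sequences.


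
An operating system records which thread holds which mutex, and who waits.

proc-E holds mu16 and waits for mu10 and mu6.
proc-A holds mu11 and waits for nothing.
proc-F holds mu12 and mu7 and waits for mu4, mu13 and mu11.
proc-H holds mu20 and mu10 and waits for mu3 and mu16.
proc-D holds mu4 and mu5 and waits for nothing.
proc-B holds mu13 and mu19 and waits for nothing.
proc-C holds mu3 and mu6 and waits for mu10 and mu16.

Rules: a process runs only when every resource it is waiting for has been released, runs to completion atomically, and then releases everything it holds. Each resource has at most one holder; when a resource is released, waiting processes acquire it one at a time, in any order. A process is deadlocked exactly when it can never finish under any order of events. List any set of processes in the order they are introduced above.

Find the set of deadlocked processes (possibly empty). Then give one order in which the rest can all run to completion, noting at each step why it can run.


The deadlocked set is proc-E, proc-H and proc-C.
Key observation: along proc-E -> proc-H -> proc-E, each member waits on what the next one holds — a deadlock; proc-C is caught in further circular waits.
A valid finishing order for the others: proc-A, proc-D, proc-B, proc-F.
Step-by-step check:
  run proc-A (it waits on nothing); releases mu11
  run proc-D (it waits on nothing); releases mu4 and mu5
  run proc-B (it waits on nothing); releases mu13 and mu19
  proc-F: everything it awaited (mu4, mu13 and mu11) is free; runs, freeing mu12 and mu7


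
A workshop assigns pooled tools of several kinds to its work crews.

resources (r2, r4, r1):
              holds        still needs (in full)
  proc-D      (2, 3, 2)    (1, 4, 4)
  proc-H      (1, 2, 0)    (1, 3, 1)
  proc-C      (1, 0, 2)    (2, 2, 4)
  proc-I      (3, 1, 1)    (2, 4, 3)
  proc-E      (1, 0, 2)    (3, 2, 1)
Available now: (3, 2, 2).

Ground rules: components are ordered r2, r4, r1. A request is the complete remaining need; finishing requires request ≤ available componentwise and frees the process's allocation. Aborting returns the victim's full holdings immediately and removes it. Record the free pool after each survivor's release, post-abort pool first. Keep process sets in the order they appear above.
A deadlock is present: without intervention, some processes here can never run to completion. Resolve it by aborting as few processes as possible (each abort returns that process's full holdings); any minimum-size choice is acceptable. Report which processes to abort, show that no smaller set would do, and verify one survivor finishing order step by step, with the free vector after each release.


Minimum abort set: proc-H.
Key observation: proc-D was stuck for good until proc-H gave back (1, 2, 0); in the order shown it finishes at step 3.
Why nothing smaller works: aborting no one leaves the state deadlocked as given.
The survivors complete as proc-E, proc-C, proc-D, proc-I. Step-by-step check (starting from the post-abort pool):
  pool = (4, 4, 2)
  proc-E: need (3, 2, 1) fits (4, 4, 2); releases (1, 0, 2), pool now (5, 4, 4)
  proc-C: need (2, 2, 4) fits (5, 4, 4); releases (1, 0, 2), pool now (6, 4, 6)
  proc-D: need (1, 4, 4) fits (6, 4, 6); releases (2, 3, 2), pool now (8, 7, 8)
  proc-I: need (2, 4, 3) fits (8, 7, 8); releases (3, 1, 1), pool now (11, 8, 9)


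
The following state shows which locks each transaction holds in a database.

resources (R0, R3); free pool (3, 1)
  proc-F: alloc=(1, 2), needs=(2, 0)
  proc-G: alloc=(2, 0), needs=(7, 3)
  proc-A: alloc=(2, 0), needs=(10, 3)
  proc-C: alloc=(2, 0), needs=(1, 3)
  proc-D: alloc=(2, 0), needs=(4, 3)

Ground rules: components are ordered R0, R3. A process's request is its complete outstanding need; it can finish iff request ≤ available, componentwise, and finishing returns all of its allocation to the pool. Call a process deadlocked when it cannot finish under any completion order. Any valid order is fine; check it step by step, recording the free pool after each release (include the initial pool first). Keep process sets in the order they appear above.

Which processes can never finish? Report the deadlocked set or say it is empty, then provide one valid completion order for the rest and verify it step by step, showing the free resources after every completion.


No process is deadlocked.
Key observation: no deadlock: proc-F fits now, and the freed resources carry the rest through.
The rest can finish in the order proc-F, proc-C, proc-D, proc-G, proc-A. Check, step by step:
  pool = (3, 1)
  proc-F: need (2, 0) fits (3, 1); releases (1, 2), pool now (4, 3)
  proc-C: need (1, 3) fits (4, 3); releases (2, 0), pool now (6, 3)
  proc-D: need (4, 3) fits (6, 3); releases (2, 0), pool now (8, 3)
  proc-G: need (7, 3) fits (8, 3); releases (2, 0), pool now (10, 3)
  proc-A: need (10, 3) fits (10, 3); releases (2, 0), pool now (12, 3)


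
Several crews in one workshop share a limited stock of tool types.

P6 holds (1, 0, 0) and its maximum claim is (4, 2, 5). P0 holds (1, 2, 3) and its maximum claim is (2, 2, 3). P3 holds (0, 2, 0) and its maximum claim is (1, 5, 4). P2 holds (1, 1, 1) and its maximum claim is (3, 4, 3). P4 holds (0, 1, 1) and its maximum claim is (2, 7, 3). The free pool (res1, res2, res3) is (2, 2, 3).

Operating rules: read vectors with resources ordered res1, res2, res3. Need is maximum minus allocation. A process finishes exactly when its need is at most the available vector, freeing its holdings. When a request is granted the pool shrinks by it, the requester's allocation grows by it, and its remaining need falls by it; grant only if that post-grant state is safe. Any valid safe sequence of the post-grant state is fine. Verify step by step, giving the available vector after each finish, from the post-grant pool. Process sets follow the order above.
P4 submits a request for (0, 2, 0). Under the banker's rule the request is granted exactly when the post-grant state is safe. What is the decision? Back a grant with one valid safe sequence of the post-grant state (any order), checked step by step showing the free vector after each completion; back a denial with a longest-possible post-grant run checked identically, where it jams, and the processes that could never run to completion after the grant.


DENY. Granting would leave the state unsafe.
Key observation: after P0, P6 complete, (4, 2, 6) is the best the pool ever gets, yet each leftover process wants more res2.
On the post-grant state, P0, P6 is a maximal run — nothing extends it. Walking it through:
  pool = (2, 0, 3)
  P0: need (1, 0, 0) fits (2, 0, 3); releases (1, 2, 3), pool now (3, 2, 6)
  P6: need (3, 2, 5) fits (3, 2, 6); releases (1, 0, 0), pool now (4, 2, 6)
  P3 cannot run: need (1, 3, 4) vs free (4, 2, 6) (insufficient res2)
  P2 cannot run: need (2, 3, 2) vs free (4, 2, 6) (insufficient res2)
  P4 cannot run: need (2, 4, 2) vs free (4, 2, 6) (insufficient res2)
Had the request been granted, P3, P2 and P4 could never finish.


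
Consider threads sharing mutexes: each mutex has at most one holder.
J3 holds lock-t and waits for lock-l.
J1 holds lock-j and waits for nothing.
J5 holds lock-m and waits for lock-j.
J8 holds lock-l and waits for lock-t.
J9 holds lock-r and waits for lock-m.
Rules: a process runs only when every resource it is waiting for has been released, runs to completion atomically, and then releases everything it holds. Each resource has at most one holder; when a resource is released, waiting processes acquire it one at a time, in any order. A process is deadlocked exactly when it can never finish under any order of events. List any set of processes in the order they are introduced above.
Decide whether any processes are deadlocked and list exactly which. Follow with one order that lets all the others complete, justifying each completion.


The deadlocked set is J3 and J8.
Key observation: the knot is the closed ring of waits J3 -> J8 -> J3; no other process is dragged down with it.
The rest can finish in the order J1, J5, J9.
Check, step by step:
  J1 waits on nothing -> runs at once and releases lock-j
  run J5 (all its waits — lock-j — are resolved); releases lock-m
  run J9 (all its waits — lock-m — are resolved); releases lock-r


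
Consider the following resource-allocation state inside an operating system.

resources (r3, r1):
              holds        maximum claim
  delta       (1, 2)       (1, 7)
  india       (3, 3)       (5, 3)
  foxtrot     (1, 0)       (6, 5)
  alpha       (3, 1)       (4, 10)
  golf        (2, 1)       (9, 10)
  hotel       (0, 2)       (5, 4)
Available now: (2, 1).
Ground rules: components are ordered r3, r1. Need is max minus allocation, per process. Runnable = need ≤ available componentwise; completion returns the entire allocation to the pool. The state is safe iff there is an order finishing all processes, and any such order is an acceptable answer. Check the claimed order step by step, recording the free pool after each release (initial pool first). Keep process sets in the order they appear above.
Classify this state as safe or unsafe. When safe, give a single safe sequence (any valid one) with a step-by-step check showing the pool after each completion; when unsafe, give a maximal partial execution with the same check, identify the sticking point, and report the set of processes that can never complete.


The state is UNSAFE.
Key observation: once india, hotel, delta, foxtrot finish, the pool peaks at (7, 8) — and every remaining process still needs more r1 than that.
The run india, hotel, delta, foxtrot cannot be extended any further. Verifying each step:
  pool = (2, 1)
  run india (needs (2, 0), free (2, 1)); after release of (3, 3) the pool is (5, 4)
  run hotel (needs (5, 2), free (5, 4)); after release of (0, 2) the pool is (5, 6)
  run delta (needs (0, 5), free (5, 6)); after release of (1, 2) the pool is (6, 8)
  run foxtrot (needs (5, 5), free (6, 8)); after release of (1, 0) the pool is (7, 8)
  alpha still needs (1, 9) but only (7, 8) is free — short on r1
  golf still needs (7, 9) but only (7, 8) is free — short on r1
Never able to finish: alpha and golf.


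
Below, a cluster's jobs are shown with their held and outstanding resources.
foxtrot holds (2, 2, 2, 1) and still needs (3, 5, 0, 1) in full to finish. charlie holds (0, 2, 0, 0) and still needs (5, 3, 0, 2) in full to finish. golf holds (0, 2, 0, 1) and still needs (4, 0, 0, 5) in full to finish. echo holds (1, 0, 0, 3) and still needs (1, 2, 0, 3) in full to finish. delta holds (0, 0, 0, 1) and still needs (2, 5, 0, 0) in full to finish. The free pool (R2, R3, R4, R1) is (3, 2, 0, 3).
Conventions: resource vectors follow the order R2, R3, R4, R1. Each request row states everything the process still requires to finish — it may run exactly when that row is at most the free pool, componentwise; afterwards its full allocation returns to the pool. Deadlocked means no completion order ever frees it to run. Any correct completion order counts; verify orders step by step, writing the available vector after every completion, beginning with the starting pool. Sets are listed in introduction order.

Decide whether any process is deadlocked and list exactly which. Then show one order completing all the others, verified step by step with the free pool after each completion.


Deadlocked: foxtrot, charlie and delta.
Key observation: after echo, golf the pool peaks at (4, 4, 0, 7), and each blocked process is short somewhere: foxtrot on R3; charlie on R2; delta on R3.
A valid finishing order for the others: echo, golf. Step-by-step check:
  pool = (3, 2, 0, 3)
  echo needs (1, 2, 0, 3) <= (3, 2, 0, 3) -> finishes; pool += (1, 0, 0, 3) = (4, 2, 0, 6)
  golf needs (4, 0, 0, 5) <= (4, 2, 0, 6) -> finishes; pool += (0, 2, 0, 1) = (4, 4, 0, 7)
The blocked processes can never fit:
  foxtrot cannot run: need (3, 5, 0, 1) vs free (4, 4, 0, 7) (insufficient R3)
  charlie cannot run: need (5, 3, 0, 2) vs free (4, 4, 0, 7) (insufficient R2)
  delta cannot run: need (2, 5, 0, 0) vs free (4, 4, 0, 7) (insufficient R3)


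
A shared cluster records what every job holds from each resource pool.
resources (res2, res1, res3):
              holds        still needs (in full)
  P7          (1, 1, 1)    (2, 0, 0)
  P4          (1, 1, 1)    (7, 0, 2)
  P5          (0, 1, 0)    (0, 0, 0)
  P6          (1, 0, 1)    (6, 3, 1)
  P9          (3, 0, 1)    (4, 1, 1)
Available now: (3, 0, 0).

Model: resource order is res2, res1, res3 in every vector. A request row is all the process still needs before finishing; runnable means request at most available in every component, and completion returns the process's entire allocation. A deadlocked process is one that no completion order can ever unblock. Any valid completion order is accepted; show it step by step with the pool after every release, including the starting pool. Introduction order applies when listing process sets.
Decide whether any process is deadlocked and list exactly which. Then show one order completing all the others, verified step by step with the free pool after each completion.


Nothing here is deadlocked.
Key observation: beginning at P7, releases accumulate fast enough that every process eventually fits.
One completion order for the rest: P7, P9, P5, P4, P6. Check, step by step:
  pool = (3, 0, 0)
  run P7 (needs (2, 0, 0), free (3, 0, 0)); after release of (1, 1, 1) the pool is (4, 1, 1)
  run P9 (needs (4, 1, 1), free (4, 1, 1)); after release of (3, 0, 1) the pool is (7, 1, 2)
  run P5 (needs (0, 0, 0), free (7, 1, 2)); after release of (0, 1, 0) the pool is (7, 2, 2)
  run P4 (needs (7, 0, 2), free (7, 2, 2)); after release of (1, 1, 1) the pool is (8, 3, 3)
  run P6 (needs (6, 3, 1), free (8, 3, 3)); after release of (1, 0, 1) the pool is (9, 3, 4)
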